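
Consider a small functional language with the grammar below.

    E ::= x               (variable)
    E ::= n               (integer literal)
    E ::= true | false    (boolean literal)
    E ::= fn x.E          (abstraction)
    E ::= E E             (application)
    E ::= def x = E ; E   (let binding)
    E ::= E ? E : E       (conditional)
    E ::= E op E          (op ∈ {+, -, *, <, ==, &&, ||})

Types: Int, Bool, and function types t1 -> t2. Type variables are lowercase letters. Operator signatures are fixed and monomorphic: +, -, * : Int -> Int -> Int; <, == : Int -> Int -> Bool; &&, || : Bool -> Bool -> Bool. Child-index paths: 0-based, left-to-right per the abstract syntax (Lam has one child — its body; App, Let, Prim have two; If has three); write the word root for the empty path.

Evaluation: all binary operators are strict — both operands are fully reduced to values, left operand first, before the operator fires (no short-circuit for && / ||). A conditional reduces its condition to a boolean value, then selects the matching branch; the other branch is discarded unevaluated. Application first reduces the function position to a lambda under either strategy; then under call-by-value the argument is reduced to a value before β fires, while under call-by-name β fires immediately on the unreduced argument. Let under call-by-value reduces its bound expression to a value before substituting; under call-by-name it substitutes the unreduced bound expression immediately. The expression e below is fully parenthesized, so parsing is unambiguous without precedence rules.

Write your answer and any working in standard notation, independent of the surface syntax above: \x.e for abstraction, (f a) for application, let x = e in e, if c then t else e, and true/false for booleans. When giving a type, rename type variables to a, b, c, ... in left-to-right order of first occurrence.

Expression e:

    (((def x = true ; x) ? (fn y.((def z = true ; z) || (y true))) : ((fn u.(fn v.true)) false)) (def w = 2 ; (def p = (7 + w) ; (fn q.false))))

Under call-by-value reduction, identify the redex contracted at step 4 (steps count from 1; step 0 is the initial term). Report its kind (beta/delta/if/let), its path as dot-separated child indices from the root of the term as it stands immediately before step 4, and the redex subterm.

Working:
step 0: ((if (let x = true in x) then (\y.((let z = true in z) || (y true))) else ((\u.(\v.true)) false)) (let w = 2 in (let p = (7 + w) in (\q.false))))
step 1: [let@0.0] ((if true then (\y.((let z = true in z) || (y true))) else ((\u.(\v.true)) false)) (let w = 2 in (let p = (7 + w) in (\q.false))))
step 2: [if@0] ((\y.((let z = true in z) || (y true))) (let w = 2 in (let p = (7 + w) in (\q.false))))
step 3: [let@1] ((\y.((let z = true in z) || (y true))) (let p = (7 + 2) in (\q.false)))
step 4: [delta@1.0] ((\y.((let z = true in z) || (y true))) (let p = 9 in (\q.false)))

Answer: delta at 1.0 : (7 + 2)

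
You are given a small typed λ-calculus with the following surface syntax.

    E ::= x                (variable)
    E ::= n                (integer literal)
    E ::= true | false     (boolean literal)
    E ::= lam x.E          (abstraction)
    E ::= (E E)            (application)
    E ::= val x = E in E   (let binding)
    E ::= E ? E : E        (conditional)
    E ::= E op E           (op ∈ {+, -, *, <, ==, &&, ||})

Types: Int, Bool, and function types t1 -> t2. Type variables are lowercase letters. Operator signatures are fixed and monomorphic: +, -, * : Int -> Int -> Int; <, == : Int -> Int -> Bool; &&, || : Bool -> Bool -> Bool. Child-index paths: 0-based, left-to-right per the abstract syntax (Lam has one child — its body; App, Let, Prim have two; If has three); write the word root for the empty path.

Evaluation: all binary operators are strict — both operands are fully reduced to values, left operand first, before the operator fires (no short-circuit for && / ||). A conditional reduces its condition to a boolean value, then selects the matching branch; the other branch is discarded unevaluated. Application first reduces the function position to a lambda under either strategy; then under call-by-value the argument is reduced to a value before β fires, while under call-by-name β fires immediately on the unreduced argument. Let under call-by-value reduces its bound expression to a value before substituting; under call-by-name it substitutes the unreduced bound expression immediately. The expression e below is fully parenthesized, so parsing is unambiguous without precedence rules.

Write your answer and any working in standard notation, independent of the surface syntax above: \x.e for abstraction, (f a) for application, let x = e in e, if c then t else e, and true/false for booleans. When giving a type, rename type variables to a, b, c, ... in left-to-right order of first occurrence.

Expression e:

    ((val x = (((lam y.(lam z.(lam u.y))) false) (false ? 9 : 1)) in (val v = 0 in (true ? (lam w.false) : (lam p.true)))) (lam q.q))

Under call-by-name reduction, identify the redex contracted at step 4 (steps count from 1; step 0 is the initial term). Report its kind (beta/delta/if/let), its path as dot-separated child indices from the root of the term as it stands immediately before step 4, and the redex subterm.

Derivation:
step 0: ((let x = (((\y.(\z.(\u.y))) false) (if false then 9 else 1)) in (let v = 0 in (if true then (\w.false) else (\p.true)))) (\q.q))
step 1: [let@0] ((let v = 0 in (if true then (\w.false) else (\p.true))) (\q.q))
step 2: [let@0] ((if true then (\w.false) else (\p.true)) (\q.q))
step 3: [if@0] ((\w.false) (\q.q))
step 4: [beta@root] false

Answer: beta at root : ((\w.false) (\q.q))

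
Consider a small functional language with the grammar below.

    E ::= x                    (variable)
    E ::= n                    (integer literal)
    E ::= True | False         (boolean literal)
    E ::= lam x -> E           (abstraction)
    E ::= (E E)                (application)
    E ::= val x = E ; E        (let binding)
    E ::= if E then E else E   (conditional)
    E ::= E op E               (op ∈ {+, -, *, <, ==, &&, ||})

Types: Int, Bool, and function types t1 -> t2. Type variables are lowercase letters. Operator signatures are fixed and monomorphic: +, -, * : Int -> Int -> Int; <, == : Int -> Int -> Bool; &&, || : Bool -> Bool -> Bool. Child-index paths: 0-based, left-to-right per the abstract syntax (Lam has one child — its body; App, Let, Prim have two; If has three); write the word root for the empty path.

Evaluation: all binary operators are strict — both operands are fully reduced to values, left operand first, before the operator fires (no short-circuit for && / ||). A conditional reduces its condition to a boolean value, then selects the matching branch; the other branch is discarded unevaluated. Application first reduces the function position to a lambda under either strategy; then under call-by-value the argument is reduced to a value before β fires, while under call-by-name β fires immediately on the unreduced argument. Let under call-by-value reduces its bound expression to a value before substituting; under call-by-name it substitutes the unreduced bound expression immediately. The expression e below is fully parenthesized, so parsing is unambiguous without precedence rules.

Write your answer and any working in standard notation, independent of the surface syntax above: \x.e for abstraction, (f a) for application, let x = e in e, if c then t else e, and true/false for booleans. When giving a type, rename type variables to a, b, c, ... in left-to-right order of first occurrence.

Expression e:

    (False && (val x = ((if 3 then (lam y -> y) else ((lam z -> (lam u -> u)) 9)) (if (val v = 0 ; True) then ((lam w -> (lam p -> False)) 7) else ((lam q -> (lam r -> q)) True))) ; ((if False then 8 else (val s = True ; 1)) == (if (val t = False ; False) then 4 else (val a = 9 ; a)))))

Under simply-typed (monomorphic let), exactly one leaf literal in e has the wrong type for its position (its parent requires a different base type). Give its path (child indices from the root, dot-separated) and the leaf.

Answer: 1.0.0.0 : 3

Working:
  unify Bool ~ Bool
  unify Int ~ Bool
  FAIL: mismatch Int ~ Bool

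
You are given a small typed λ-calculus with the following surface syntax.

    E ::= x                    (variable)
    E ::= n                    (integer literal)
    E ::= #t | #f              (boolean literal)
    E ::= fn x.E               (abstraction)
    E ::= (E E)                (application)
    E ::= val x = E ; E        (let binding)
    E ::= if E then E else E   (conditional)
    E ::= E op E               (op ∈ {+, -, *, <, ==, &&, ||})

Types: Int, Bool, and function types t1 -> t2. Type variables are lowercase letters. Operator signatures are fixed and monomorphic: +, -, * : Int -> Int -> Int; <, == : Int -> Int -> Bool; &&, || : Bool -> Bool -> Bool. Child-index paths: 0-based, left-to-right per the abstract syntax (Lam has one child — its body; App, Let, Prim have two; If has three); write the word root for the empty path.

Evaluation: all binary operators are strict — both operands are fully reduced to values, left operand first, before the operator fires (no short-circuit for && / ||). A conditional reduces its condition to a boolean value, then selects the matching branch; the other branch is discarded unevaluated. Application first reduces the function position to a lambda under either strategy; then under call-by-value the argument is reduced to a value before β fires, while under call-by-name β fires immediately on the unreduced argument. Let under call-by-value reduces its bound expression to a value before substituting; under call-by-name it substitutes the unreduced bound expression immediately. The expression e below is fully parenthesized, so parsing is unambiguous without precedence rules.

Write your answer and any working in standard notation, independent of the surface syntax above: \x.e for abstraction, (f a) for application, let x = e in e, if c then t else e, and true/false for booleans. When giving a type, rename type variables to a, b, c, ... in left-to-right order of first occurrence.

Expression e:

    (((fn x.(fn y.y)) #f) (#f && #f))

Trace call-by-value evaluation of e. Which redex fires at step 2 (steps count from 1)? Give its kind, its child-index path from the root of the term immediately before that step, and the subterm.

Answer: delta at 1 : (false && false)

Working:
step 0: (((\x.(\y.y)) false) (false && false))
step 1: [beta@0] ((\y.y) (false && false))
step 2: [delta@1] ((\y.y) false)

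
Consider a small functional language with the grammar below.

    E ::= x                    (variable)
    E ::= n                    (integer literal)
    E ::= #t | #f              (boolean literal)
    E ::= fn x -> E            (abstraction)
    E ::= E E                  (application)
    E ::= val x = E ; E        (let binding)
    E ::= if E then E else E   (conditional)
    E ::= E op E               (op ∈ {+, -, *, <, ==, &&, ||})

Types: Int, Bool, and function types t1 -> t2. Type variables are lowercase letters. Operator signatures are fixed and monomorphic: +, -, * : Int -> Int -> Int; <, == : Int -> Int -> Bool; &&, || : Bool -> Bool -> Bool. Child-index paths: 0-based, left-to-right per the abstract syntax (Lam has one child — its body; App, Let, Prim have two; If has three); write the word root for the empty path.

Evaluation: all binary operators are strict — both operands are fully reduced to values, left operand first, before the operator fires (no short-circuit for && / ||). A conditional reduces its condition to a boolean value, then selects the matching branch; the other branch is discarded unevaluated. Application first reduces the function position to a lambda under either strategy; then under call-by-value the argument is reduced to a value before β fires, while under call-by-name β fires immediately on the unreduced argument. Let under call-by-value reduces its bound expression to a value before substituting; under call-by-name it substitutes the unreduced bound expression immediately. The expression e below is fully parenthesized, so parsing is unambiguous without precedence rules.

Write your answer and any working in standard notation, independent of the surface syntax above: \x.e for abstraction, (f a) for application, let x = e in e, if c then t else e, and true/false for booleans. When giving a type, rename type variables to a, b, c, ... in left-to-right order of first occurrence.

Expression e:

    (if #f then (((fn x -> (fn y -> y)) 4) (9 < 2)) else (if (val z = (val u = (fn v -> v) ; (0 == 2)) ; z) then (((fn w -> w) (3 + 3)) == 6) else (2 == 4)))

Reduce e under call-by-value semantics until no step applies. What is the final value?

Working:
step 0: (if false then (((\x.(\y.y)) 4) (9 < 2)) else (if (let z = (let u = (\v.v) in (0 == 2)) in z) then (((\w.w) (3 + 3)) == 6) else (2 == 4)))
step 1: [if@root] (if (let z = (let u = (\v.v) in (0 == 2)) in z) then (((\w.w) (3 + 3)) == 6) else (2 == 4))
step 2: [let@0.0] (if (let z = (0 == 2) in z) then (((\w.w) (3 + 3)) == 6) else (2 == 4))
step 3: [delta@0.0] (if (let z = false in z) then (((\w.w) (3 + 3)) == 6) else (2 == 4))
step 4: [let@0] (if false then (((\w.w) (3 + 3)) == 6) else (2 == 4))
step 5: [if@root] (2 == 4)
step 6: [delta@root] false

Answer: false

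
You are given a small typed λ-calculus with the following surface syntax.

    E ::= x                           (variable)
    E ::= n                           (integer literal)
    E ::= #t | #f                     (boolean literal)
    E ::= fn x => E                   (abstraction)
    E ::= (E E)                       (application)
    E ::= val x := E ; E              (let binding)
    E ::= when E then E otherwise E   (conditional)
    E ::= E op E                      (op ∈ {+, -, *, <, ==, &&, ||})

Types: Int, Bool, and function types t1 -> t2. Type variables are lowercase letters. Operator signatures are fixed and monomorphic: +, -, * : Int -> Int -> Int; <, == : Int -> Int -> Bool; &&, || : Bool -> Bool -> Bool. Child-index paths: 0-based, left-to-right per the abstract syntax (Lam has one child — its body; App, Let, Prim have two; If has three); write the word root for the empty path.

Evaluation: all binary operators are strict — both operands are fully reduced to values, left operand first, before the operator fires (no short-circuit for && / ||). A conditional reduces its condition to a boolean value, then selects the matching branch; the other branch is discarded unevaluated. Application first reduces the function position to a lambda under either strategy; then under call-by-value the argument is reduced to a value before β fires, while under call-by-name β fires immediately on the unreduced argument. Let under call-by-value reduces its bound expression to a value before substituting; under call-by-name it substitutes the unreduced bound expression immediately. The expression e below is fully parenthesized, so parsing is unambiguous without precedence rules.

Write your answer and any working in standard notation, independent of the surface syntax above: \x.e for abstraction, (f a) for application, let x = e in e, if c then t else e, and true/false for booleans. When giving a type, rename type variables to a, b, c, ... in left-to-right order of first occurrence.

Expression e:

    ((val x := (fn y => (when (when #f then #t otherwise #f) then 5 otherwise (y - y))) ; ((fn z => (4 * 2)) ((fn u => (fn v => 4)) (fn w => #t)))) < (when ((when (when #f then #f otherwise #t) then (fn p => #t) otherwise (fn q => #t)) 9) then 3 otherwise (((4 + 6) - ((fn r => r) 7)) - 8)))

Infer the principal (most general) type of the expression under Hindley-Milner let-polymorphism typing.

Derivation:
  unify Bool ~ Bool
  unify Bool ~ Bool
  unify Bool ~ Bool
y : a
  unify a ~ Int
y : Int
  unify Int ~ Int
  unify Int ~ Int
\y._ : Int -> Int
let x : Int -> Int
  unify Int ~ Int
  unify Int ~ Int
\z._ : b -> Int
\v._ : d -> Int
\u._ : c -> d -> Int
\w._ : e -> Bool
  unify c -> d -> Int ~ (e -> Bool) -> f
  unify c ~ e -> Bool
  unify d -> Int ~ f
_ _ : d -> Int
  unify b -> Int ~ (d -> Int) -> g
  unify b ~ d -> Int
  unify Int ~ g
_ _ : Int
  unify Int ~ Int
  unify Bool ~ Bool
  unify Bool ~ Bool
  unify Bool ~ Bool
\p._ : h -> Bool
\q._ : i -> Bool
  unify h -> Bool ~ i -> Bool
  unify h ~ i
  unify Bool ~ Bool
  unify i -> Bool ~ Int -> j
  unify i ~ Int
  unify Bool ~ j
_ _ : Bool
  unify Bool ~ Bool
  unify Int ~ Int
  unify Int ~ Int
  unify Int ~ Int
r : k
\r._ : k -> k
  unify k -> k ~ Int -> l
  unify k ~ Int
  unify Int ~ l
_ _ : Int
  unify Int ~ Int
  unify Int ~ Int
  unify Int ~ Int
  unify Int ~ Int
  unify Int ~ Int

Answer: Bool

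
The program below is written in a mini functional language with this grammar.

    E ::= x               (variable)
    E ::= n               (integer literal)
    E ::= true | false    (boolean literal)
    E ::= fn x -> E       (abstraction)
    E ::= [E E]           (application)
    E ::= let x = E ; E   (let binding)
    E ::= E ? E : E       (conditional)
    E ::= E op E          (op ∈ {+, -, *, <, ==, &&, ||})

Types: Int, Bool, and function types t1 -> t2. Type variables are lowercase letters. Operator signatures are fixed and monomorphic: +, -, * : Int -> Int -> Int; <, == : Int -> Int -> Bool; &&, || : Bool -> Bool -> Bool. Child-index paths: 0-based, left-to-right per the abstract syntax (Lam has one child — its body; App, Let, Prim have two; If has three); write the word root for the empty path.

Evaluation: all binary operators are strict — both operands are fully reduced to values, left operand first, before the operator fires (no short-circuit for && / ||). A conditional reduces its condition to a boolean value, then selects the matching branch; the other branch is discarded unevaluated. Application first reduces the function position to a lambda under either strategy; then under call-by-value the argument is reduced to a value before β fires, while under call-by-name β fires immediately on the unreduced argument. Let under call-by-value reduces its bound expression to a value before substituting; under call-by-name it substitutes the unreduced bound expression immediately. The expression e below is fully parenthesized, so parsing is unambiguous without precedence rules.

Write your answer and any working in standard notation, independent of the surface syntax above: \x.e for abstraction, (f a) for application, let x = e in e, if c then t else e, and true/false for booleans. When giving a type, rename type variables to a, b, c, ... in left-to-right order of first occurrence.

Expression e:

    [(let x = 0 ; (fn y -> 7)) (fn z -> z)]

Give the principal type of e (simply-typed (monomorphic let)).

Answer: Int

Trace:
let x : Int
\y._ : a -> Int
z : b
\z._ : b -> b
  unify a -> Int ~ (b -> b) -> c
  unify a ~ b -> b
  unify Int ~ c
_ _ : Int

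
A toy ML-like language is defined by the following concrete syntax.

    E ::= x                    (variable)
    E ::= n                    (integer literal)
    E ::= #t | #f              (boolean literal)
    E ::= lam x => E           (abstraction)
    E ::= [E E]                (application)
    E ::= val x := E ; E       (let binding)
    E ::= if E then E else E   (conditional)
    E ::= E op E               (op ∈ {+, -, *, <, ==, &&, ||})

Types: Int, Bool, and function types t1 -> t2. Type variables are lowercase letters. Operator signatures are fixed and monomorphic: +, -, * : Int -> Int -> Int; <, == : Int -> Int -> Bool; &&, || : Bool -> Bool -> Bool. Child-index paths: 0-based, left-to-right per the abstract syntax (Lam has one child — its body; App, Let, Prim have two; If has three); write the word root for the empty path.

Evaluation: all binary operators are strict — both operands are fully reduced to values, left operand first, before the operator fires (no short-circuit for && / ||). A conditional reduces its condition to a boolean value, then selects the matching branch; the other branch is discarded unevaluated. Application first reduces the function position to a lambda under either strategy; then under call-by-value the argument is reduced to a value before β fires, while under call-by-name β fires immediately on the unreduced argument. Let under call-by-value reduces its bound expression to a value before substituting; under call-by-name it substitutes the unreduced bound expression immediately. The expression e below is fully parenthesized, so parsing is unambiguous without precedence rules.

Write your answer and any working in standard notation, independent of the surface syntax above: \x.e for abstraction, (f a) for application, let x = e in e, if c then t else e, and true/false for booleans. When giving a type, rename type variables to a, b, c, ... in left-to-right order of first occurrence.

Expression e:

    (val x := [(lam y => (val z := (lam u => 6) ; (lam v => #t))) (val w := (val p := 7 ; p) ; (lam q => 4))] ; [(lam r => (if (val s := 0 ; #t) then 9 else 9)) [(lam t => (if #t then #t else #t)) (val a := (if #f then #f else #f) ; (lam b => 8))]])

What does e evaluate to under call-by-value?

Working:
step 0: (let x = ((\y.(let z = (\u.6) in (\v.true))) (let w = (let p = 7 in p) in (\q.4))) in ((\r.(if (let s = 0 in true) then 9 else 9)) ((\t.(if true then true else true)) (let a = (if false then false else false) in (\b.8)))))
step 1: [let@0.1.0] (let x = ((\y.(let z = (\u.6) in (\v.true))) (let w = 7 in (\q.4))) in ((\r.(if (let s = 0 in true) then 9 else 9)) ((\t.(if true then true else true)) (let a = (if false then false else false) in (\b.8)))))
step 2: [let@0.1] (let x = ((\y.(let z = (\u.6) in (\v.true))) (\q.4)) in ((\r.(if (let s = 0 in true) then 9 else 9)) ((\t.(if true then true else true)) (let a = (if false then false else false) in (\b.8)))))
step 3: [beta@0] (let x = (let z = (\u.6) in (\v.true)) in ((\r.(if (let s = 0 in true) then 9 else 9)) ((\t.(if true then true else true)) (let a = (if false then false else false) in (\b.8)))))
step 4: [let@0] (let x = (\v.true) in ((\r.(if (let s = 0 in true) then 9 else 9)) ((\t.(if true then true else true)) (let a = (if false then false else false) in (\b.8)))))
step 5: [let@root] ((\r.(if (let s = 0 in true) then 9 else 9)) ((\t.(if true then true else true)) (let a = (if false then false else false) in (\b.8))))
step 6: [if@1.1.0] ((\r.(if (let s = 0 in true) then 9 else 9)) ((\t.(if true then true else true)) (let a = false in (\b.8))))
step 7: [let@1.1] ((\r.(if (let s = 0 in true) then 9 else 9)) ((\t.(if true then true else true)) (\b.8)))
step 8: [beta@1] ((\r.(if (let s = 0 in true) then 9 else 9)) (if true then true else true))
step 9: [if@1] ((\r.(if (let s = 0 in true) then 9 else 9)) true)
step 10: [beta@root] (if (let s = 0 in true) then 9 else 9)
step 11: [let@0] (if true then 9 else 9)
step 12: [if@root] 9

Answer: 9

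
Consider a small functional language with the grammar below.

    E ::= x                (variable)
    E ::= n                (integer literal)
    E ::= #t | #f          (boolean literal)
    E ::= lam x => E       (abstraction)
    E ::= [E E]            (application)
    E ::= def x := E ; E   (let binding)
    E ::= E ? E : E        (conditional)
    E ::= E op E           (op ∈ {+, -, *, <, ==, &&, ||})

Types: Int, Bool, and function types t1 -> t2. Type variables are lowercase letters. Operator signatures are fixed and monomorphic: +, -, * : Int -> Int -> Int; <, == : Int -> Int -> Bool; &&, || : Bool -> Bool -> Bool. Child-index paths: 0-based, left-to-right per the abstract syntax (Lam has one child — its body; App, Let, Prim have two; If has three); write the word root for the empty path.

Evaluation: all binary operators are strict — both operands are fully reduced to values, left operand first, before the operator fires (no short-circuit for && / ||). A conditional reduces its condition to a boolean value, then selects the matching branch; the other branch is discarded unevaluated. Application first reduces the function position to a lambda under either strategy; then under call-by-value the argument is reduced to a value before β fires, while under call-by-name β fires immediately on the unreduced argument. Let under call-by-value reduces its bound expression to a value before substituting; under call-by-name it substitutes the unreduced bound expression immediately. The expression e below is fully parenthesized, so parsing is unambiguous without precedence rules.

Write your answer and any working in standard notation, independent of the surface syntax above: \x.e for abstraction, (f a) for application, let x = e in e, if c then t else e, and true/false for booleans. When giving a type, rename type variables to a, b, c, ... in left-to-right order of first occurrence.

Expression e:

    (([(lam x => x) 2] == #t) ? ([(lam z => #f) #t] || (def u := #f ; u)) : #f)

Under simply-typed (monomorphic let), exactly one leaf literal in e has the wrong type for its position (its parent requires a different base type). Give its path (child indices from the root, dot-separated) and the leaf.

Answer: 0.1 : true

Trace:
x : a
\x._ : a -> a
  unify a -> a ~ Int -> b
  unify a ~ Int
  unify Int ~ b
_ _ : Int
  unify Int ~ Int
  unify Bool ~ Int
  FAIL: mismatch Bool ~ Int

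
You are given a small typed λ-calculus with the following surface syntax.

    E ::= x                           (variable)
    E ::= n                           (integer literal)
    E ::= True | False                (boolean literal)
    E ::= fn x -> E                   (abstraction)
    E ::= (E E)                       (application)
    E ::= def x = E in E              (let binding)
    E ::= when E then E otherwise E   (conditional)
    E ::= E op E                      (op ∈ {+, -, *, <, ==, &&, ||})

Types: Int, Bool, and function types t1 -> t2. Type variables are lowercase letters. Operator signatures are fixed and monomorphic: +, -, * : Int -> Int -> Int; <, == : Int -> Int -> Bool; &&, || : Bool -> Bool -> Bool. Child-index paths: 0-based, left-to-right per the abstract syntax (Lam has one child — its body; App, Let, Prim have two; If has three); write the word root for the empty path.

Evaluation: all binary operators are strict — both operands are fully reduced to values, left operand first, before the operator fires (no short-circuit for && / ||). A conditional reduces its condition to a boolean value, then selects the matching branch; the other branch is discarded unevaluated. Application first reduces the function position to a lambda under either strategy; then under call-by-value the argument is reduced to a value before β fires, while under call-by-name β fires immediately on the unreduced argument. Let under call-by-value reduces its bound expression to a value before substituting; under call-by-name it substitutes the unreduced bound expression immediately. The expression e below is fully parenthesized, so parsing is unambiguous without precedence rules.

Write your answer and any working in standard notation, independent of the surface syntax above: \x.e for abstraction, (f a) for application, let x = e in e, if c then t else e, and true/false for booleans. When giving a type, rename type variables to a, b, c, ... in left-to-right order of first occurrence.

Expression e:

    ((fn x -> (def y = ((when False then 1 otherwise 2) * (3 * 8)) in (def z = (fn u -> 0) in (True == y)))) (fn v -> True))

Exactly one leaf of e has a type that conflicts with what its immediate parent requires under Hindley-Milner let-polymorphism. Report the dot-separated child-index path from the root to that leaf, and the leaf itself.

Answer: 0.0.1.1.0 : true

Trace:
  unify Bool ~ Bool
  unify Int ~ Int
  unify Int ~ Int
  unify Int ~ Int
  unify Int ~ Int
  unify Int ~ Int
let y : Int
\u._ : b -> Int
let z : forall. b -> Int
  unify Bool ~ Int
  FAIL: mismatch Bool ~ Int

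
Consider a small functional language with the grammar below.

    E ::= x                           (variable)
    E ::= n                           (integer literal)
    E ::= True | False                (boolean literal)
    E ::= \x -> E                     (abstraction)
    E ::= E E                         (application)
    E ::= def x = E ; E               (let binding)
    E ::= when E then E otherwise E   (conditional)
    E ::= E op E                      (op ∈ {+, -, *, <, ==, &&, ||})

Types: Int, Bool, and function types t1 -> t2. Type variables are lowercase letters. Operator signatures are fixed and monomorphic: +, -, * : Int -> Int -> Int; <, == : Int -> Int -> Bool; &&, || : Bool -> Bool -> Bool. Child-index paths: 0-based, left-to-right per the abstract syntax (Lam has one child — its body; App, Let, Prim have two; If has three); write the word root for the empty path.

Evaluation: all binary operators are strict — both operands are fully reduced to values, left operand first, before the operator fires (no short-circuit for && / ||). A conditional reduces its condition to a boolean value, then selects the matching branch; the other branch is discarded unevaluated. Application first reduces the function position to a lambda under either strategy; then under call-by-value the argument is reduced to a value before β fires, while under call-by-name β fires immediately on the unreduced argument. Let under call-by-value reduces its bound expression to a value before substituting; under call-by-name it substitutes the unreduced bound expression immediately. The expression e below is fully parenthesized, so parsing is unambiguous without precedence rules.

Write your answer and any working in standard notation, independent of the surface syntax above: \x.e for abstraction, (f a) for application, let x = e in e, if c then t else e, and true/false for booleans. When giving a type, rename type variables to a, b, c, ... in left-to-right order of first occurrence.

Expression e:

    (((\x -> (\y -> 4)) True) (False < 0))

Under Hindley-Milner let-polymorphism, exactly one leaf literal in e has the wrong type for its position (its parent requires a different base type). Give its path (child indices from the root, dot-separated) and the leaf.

Answer: 1.0 : false

Derivation:
\y._ : b -> Int
\x._ : a -> b -> Int
  unify a -> b -> Int ~ Bool -> c
  unify a ~ Bool
  unify b -> Int ~ c
_ _ : b -> Int
  unify Bool ~ Int
  FAIL: mismatch Bool ~ Int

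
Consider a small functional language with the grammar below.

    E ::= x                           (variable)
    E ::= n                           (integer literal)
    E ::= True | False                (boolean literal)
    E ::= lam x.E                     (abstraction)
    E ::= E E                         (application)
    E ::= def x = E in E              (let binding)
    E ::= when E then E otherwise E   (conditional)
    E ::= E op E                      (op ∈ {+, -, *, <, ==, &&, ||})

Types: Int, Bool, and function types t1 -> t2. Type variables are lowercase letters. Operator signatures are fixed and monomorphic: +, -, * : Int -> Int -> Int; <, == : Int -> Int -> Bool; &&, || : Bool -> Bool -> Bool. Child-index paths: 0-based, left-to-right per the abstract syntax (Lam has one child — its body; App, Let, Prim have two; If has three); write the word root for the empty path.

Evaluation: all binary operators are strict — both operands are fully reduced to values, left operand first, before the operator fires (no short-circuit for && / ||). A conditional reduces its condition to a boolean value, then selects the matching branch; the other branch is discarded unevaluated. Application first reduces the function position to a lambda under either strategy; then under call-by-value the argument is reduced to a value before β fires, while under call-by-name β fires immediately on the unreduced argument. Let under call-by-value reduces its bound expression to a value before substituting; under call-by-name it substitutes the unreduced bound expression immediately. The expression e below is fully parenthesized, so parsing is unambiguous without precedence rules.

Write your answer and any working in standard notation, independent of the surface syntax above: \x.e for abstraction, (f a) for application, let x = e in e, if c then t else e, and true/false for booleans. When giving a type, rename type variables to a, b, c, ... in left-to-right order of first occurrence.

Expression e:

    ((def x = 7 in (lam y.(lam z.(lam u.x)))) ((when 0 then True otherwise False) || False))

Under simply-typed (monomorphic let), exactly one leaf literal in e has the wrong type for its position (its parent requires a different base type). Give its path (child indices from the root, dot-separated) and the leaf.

Answer: 1.0.0 : 0

Derivation:
let x : Int
x : Int
\u._ : c -> Int
\z._ : b -> c -> Int
\y._ : a -> b -> c -> Int
  unify Int ~ Bool
  FAIL: mismatch Int ~ Bool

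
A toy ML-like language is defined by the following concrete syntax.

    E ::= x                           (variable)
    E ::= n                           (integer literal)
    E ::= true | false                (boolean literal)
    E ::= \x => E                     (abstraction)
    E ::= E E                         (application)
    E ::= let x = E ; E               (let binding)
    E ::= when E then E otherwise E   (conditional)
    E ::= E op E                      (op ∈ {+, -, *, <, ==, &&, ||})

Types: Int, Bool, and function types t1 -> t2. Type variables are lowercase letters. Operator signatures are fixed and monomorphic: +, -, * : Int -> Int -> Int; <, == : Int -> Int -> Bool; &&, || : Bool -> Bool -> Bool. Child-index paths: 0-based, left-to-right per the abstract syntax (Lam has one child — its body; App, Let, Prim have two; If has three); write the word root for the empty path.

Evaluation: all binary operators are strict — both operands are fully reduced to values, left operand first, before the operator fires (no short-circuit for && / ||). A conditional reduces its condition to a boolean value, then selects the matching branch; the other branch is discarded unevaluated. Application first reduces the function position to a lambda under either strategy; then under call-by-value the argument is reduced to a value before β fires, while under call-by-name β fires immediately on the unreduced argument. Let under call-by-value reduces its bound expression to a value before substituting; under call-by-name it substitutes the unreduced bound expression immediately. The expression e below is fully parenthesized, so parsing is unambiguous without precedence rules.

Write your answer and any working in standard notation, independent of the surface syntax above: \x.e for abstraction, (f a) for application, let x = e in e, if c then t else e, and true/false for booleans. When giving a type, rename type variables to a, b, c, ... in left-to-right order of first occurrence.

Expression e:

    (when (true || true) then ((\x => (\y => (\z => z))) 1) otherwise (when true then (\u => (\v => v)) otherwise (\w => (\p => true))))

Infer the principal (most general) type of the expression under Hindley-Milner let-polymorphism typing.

Trace:
  unify Bool ~ Bool
  unify Bool ~ Bool
  unify Bool ~ Bool
z : c
\z._ : c -> c
\y._ : b -> c -> c
\x._ : a -> b -> c -> c
  unify a -> b -> c -> c ~ Int -> d
  unify a ~ Int
  unify b -> c -> c ~ d
_ _ : b -> c -> c
  unify Bool ~ Bool
v : f
\v._ : f -> f
\u._ : e -> f -> f
\p._ : h -> Bool
\w._ : g -> h -> Bool
  unify e -> f -> f ~ g -> h -> Bool
  unify e ~ g
  unify f -> f ~ h -> Bool
  unify f ~ h
  unify h ~ Bool
  unify b -> c -> c ~ g -> Bool -> Bool
  unify b ~ g
  unify c -> c ~ Bool -> Bool
  unify c ~ Bool
  unify Bool ~ Bool

Answer: a -> Bool -> Bool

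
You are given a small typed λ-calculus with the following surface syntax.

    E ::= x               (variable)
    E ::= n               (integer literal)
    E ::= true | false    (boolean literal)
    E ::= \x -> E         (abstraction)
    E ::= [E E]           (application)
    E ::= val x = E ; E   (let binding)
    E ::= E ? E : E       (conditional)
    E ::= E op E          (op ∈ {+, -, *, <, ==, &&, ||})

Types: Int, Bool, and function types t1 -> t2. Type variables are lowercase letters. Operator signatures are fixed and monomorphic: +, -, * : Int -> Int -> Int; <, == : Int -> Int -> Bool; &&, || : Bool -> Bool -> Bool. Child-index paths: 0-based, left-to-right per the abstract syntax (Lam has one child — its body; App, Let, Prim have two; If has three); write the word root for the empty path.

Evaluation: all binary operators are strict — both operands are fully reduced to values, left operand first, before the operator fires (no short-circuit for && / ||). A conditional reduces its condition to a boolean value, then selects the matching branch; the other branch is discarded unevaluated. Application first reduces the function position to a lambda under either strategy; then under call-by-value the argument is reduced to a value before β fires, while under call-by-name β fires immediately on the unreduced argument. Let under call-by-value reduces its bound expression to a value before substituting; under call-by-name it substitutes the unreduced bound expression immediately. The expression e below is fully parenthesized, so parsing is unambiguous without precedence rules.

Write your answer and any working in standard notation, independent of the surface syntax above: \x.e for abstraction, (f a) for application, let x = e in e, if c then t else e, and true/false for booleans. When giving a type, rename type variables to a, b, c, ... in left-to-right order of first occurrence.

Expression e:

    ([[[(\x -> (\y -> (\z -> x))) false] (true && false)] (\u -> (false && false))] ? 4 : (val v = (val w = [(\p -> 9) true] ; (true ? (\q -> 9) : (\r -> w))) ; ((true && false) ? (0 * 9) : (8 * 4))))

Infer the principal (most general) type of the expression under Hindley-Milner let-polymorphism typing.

Derivation:
x : a
\z._ : c -> a
\y._ : b -> c -> a
\x._ : a -> b -> c -> a
  unify a -> b -> c -> a ~ Bool -> d
  unify a ~ Bool
  unify b -> c -> Bool ~ d
_ _ : b -> c -> Bool
  unify Bool ~ Bool
  unify Bool ~ Bool
  unify b -> c -> Bool ~ Bool -> e
  unify b ~ Bool
  unify c -> Bool ~ e
_ _ : c -> Bool
  unify Bool ~ Bool
  unify Bool ~ Bool
\u._ : f -> Bool
  unify c -> Bool ~ (f -> Bool) -> g
  unify c ~ f -> Bool
  unify Bool ~ g
_ _ : Bool
  unify Bool ~ Bool
\p._ : h -> Int
  unify h -> Int ~ Bool -> i
  unify h ~ Bool
  unify Int ~ i
_ _ : Int
let w : Int
  unify Bool ~ Bool
\q._ : j -> Int
w : Int
\r._ : k -> Int
  unify j -> Int ~ k -> Int
  unify j ~ k
  unify Int ~ Int
let v : forall. k -> Int
  unify Bool ~ Bool
  unify Bool ~ Bool
  unify Bool ~ Bool
  unify Int ~ Int
  unify Int ~ Int
  unify Int ~ Int
  unify Int ~ Int
  unify Int ~ Int
  unify Int ~ Int

Answer: Int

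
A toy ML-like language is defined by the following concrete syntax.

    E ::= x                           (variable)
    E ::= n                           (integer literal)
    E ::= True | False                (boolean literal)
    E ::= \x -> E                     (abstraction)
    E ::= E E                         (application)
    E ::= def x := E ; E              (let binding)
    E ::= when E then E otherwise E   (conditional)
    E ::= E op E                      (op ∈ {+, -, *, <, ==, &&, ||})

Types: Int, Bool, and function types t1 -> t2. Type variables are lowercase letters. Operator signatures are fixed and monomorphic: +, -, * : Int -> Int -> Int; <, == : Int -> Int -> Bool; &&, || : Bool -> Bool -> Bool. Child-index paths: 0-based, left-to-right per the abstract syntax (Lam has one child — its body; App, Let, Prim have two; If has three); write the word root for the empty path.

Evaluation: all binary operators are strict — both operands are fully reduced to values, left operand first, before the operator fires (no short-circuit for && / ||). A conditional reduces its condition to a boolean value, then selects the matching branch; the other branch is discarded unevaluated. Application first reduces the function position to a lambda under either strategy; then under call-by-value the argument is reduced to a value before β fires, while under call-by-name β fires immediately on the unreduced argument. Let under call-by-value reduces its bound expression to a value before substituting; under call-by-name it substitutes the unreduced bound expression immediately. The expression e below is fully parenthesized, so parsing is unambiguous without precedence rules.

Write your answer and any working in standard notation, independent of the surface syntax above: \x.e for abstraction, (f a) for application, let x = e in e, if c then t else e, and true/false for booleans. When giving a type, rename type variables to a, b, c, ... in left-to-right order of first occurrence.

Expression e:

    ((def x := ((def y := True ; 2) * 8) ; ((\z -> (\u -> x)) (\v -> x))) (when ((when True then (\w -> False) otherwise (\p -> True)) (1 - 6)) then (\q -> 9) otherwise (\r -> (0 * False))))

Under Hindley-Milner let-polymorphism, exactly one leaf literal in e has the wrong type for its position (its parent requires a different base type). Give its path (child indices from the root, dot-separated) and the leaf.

Working:
let y : Bool
  unify Int ~ Int
  unify Int ~ Int
let x : Int
x : Int
\u._ : b -> Int
\z._ : a -> b -> Int
x : Int
\v._ : c -> Int
  unify a -> b -> Int ~ (c -> Int) -> d
  unify a ~ c -> Int
  unify b -> Int ~ d
_ _ : b -> Int
  unify Bool ~ Bool
\w._ : e -> Bool
\p._ : f -> Bool
  unify e -> Bool ~ f -> Bool
  unify e ~ f
  unify Bool ~ Bool
  unify Int ~ Int
  unify Int ~ Int
  unify f -> Bool ~ Int -> g
  unify f ~ Int
  unify Bool ~ g
_ _ : Bool
  unify Bool ~ Bool
\q._ : h -> Int
  unify Int ~ Int
  unify Bool ~ Int
  FAIL: mismatch Bool ~ Int

Answer: 1.2.0.1 : false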